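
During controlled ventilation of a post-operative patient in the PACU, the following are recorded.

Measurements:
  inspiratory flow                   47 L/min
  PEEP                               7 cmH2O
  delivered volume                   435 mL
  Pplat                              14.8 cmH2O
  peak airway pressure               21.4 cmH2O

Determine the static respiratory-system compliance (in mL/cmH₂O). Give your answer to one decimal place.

Cstat = Vt / (Pplat − PEEP) = 435 / (14.8 − 7) = 435 / 7.8 = 55.769 mL/cmH2O.

55.8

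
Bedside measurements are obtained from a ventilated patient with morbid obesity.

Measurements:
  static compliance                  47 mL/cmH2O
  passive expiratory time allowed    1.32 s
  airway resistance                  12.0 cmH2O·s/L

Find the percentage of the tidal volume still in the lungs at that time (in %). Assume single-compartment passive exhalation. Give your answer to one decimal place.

τ = R × C = 12.0 × 47 mL/cmH2O = 12.0 × 0.047 L/cmH2O = 0.564 s.
Passive exhalation: V(t)/V₀ = e^(−t/τ) = e^(−1.32/0.564) = 0.09629.
Fraction remaining = 0.09629 → 9.629%.

9.6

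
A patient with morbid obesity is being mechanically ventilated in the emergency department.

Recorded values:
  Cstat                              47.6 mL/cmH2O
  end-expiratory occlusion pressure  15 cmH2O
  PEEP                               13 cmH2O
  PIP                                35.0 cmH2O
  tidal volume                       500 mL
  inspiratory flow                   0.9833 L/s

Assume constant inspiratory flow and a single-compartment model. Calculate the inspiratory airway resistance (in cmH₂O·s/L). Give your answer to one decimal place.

Total PEEP = 15 cmH2O (set 13 + intrinsic 2); this is the baseline alveolar pressure.
Equation of motion (constant flow): PIP = Vt/C + R·V̇ + PEEP.
R·V̇ = PIP − Vt/C − PEEP = 35.0 − 500/47.6 − 15 = 35.0 − 10.504 − 15 = 9.496 cmH2O.
R = 9.496 / 0.9833 = 9.657 cmH2O·s/L.

9.7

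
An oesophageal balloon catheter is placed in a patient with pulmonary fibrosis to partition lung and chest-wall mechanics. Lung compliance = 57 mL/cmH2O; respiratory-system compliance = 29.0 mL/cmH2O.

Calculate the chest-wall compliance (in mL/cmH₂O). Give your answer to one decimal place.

1/Ccw = 1/Crs − 1/CL.
1/Ccw = 1/29.0 − 1/57 = 0.01694.
Ccw = 59.032 mL/cmH2O.

59.0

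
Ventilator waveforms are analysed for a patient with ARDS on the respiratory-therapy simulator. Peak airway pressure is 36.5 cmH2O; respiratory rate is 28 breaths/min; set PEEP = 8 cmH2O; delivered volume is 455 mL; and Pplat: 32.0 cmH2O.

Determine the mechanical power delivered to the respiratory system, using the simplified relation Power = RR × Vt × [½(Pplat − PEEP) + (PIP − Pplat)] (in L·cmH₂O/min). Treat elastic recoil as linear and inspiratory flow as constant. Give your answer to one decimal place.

Per-breath work = Vt × [½(Pplat−PEEP) + (PIP−Pplat)] = 0.455 × [0.5×24.0 + 4.5] = 0.455 × 16.5 = 7.508 L·cmH2O.
Power = 28 × 7.508 = 210.22 L·cmH2O/min.

210.2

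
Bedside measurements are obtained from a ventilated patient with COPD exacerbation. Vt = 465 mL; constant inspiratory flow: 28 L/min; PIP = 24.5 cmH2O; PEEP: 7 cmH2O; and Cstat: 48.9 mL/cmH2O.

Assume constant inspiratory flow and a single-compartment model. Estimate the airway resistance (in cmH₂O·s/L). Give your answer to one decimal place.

Flow: 28 L/min ÷ 60 = 0.4667 L/s.
Equation of motion (constant flow): PIP = Vt/C + R·V̇ + PEEP.
R·V̇ = PIP − Vt/C − PEEP = 24.5 − 465/48.9 − 7 = 24.5 − 9.509 − 7 = 7.991 cmH2O.
R = 7.991 / 0.4667 = 17.122 cmH2O·s/L.

17.1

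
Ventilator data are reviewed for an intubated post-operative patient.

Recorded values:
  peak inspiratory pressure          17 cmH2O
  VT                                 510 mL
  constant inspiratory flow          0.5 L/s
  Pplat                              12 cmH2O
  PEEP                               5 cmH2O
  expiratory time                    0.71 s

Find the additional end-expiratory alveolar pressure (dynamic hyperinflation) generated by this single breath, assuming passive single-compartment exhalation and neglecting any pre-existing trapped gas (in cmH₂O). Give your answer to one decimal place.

R = (PIP − Pplat)/V̇ = (17 − 12) / 0.5 = 5.0/0.5 = 10.0 cmH2O·s/L.
C = Vt/(Pplat − PEEP) = 510.0 / (12 − 5) = 510.0/7.0 = 72.857 mL/cmH2O.
τ = R × C = 10.0 × 0.07286 L/cmH2O = 0.7286 s.
Fraction remaining = e^(−Te/τ) = e^(−0.71/0.7286) = 0.3774; trapped volume = 510.0 × 0.3774 = 192.47 mL.
Additional alveolar pressure from trapping ≈ V_trapped / C = 192.47 / 72.857 = 2.642 cmH2O.

2.6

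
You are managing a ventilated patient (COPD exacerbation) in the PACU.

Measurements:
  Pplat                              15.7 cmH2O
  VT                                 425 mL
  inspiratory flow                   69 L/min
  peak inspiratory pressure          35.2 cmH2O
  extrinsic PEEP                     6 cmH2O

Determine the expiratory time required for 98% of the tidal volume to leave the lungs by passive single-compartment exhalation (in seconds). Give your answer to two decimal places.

2.91

Flow: 69 L/min ÷ 60 = 1.15 L/s.
R = (PIP − Pplat)/V̇ = (35.2 − 15.7) / 1.15 = 19.5/1.15 = 16.957 cmH2O·s/L.
C = Vt/(Pplat − PEEP) = 425.0 / (15.7 − 6) = 425.0/9.7 = 43.814 mL/cmH2O.
τ = R × C = 16.957 × 0.04381 L/cmH2O = 0.7429 s.
t = −τ·ln(1 − 0.98) = −0.7429·ln(0.02) = 2.906 s.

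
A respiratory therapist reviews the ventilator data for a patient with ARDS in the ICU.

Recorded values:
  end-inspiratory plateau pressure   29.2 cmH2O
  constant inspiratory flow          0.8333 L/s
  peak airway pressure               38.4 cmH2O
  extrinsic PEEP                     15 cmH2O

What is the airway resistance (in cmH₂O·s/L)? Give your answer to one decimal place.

11.0

Raw = (PIP − Pplat) / flow = (38.4 − 29.2) / 0.8333 = 9.2 / 0.8333 = 11.04 cmH2O·s/L.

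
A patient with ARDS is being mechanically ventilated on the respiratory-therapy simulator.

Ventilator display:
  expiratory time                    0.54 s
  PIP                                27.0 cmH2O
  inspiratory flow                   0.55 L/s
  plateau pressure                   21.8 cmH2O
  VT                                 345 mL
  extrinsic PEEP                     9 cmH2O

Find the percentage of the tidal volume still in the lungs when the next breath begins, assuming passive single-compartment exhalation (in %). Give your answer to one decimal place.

R = (PIP − Pplat)/V̇ = (27.0 − 21.8) / 0.55 = 5.2/0.55 = 9.455 cmH2O·s/L.
C = Vt/(Pplat − PEEP) = 345.0 / (21.8 − 9) = 345.0/12.8 = 26.953 mL/cmH2O.
τ = R × C = 9.455 × 0.02695 L/cmH2O = 0.2548 s.
Fraction remaining at end-expiration = e^(−Te/τ) = e^(−0.54/0.2548) = 0.1201 → 12.01%.

12.0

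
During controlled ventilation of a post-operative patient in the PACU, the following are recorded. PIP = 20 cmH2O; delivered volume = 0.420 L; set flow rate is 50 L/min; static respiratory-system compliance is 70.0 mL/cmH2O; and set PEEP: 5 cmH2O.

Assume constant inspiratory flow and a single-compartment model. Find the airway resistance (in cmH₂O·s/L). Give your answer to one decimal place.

10.8

Flow: 50 L/min ÷ 60 = 0.8333 L/s.
Equation of motion (constant flow): PIP = Vt/C + R·V̇ + PEEP.
R·V̇ = PIP − Vt/C − PEEP = 20 − 420/70.0 − 5 = 20 − 6.0 − 5 = 9.0 cmH2O.
R = 9.0 / 0.8333 = 10.8 cmH2O·s/L.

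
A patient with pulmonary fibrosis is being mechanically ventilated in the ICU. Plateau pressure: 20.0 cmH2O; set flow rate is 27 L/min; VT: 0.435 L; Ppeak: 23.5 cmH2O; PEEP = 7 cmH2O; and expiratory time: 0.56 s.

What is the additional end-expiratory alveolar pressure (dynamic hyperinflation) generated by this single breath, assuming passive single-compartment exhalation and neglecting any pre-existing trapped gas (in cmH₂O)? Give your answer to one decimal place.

1.5

Flow: 27 L/min ÷ 60 = 0.45 L/s.
R = (PIP − Pplat)/V̇ = (23.5 − 20.0) / 0.45 = 3.5/0.45 = 7.778 cmH2O·s/L.
C = Vt/(Pplat − PEEP) = 435.0 / (20.0 − 7) = 435.0/13.0 = 33.462 mL/cmH2O.
τ = R × C = 7.778 × 0.03346 L/cmH2O = 0.2603 s.
Fraction remaining = e^(−Te/τ) = e^(−0.56/0.2603) = 0.1163; trapped volume = 435.0 × 0.1163 = 50.591 mL.
Additional alveolar pressure from trapping ≈ V_trapped / C = 50.591 / 33.462 = 1.512 cmH2O.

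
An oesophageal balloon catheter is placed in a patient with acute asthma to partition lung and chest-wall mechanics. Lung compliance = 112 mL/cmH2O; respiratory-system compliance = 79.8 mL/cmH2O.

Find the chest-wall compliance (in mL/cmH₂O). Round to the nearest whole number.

278

1/Ccw = 1/Crs − 1/CL.
1/Ccw = 1/79.8 − 1/112 = 0.003603.
Ccw = 277.55 mL/cmH2O.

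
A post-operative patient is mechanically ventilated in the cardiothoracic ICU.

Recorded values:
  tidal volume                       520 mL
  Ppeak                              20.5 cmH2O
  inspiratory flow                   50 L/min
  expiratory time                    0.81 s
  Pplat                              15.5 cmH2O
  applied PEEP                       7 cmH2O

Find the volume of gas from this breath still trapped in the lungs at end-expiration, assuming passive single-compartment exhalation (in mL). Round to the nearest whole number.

Flow: 50 L/min ÷ 60 = 0.8333 L/s.
R = (PIP − Pplat)/V̇ = (20.5 − 15.5) / 0.8333 = 5.0/0.8333 = 6.0 cmH2O·s/L.
C = Vt/(Pplat − PEEP) = 520.0 / (15.5 − 7) = 520.0/8.5 = 61.176 mL/cmH2O.
τ = R × C = 6.0 × 0.06118 L/cmH2O = 0.3671 s.
Fraction remaining = e^(−Te/τ) = e^(−0.81/0.3671) = 0.1101.
Trapped volume = 520.0 × 0.1101 = 57.252 mL.

57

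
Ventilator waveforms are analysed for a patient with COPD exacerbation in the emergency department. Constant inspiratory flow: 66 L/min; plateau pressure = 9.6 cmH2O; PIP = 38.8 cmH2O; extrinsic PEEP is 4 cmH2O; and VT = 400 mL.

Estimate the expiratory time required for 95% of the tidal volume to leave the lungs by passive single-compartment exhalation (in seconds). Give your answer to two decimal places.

Flow: 66 L/min ÷ 60 = 1.1 L/s.
R = (PIP − Pplat)/V̇ = (38.8 − 9.6) / 1.1 = 29.2/1.1 = 26.545 cmH2O·s/L.
C = Vt/(Pplat − PEEP) = 400.0 / (9.6 − 4) = 400.0/5.6 = 71.429 mL/cmH2O.
τ = R × C = 26.545 × 0.07143 L/cmH2O = 1.896 s.
t = −τ·ln(1 − 0.95) = −1.896·ln(0.05) = 5.68 s.

5.68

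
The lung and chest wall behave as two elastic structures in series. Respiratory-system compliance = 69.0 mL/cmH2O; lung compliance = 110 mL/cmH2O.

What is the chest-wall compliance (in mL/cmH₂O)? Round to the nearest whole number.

185

1/Ccw = 1/Crs − 1/CL.
1/Ccw = 1/69.0 − 1/110 = 0.005402.
Ccw = 185.12 mL/cmH2O.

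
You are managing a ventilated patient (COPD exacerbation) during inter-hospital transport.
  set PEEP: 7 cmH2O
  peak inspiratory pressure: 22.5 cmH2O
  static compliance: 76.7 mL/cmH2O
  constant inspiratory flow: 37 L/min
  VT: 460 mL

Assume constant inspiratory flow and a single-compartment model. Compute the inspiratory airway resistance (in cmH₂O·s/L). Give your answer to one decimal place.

15.4

Flow: 37 L/min ÷ 60 = 0.6167 L/s.
Equation of motion (constant flow): PIP = Vt/C + R·V̇ + PEEP.
R·V̇ = PIP − Vt/C − PEEP = 22.5 − 460/76.7 − 7 = 22.5 − 5.997 − 7 = 9.503 cmH2O.
R = 9.503 / 0.6167 = 15.409 cmH2O·s/L.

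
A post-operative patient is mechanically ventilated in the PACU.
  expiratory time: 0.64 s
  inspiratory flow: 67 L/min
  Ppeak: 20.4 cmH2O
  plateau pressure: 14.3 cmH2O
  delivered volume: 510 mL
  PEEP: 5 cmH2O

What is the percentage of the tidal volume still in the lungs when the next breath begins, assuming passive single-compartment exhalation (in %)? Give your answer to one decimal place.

11.8

Flow: 67 L/min ÷ 60 = 1.1167 L/s.
R = (PIP − Pplat)/V̇ = (20.4 − 14.3) / 1.1167 = 6.1/1.1167 = 5.463 cmH2O·s/L.
C = Vt/(Pplat − PEEP) = 510.0 / (14.3 − 5) = 510.0/9.3 = 54.839 mL/cmH2O.
τ = R × C = 5.463 × 0.05484 L/cmH2O = 0.2996 s.
Fraction remaining at end-expiration = e^(−Te/τ) = e^(−0.64/0.2996) = 0.1181 → 11.81%.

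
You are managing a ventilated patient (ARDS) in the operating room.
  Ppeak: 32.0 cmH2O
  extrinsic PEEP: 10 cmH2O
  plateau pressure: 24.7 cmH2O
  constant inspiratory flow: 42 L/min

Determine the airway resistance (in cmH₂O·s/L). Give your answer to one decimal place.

10.4

Flow: 42 L/min ÷ 60 = 0.7 L/s.
Raw = (PIP − Pplat) / flow = (32.0 − 24.7) / 0.7 = 7.3 / 0.7 = 10.429 cmH2O·s/L.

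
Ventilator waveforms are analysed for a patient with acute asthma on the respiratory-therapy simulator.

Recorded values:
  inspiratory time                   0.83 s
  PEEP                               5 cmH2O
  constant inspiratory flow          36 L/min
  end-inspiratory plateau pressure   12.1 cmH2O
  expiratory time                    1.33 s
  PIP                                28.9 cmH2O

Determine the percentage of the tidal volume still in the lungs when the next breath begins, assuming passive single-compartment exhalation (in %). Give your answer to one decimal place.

Flow: 36 L/min ÷ 60 = 0.6 L/s.
Vt = flow × Ti = 0.6 L/s × 0.83 s × 1000 mL/L = 498.0 mL.
R = (PIP − Pplat)/V̇ = (28.9 − 12.1) / 0.6 = 16.8/0.6 = 28.0 cmH2O·s/L.
C = Vt/(Pplat − PEEP) = 498.0 / (12.1 − 5) = 498.0/7.1 = 70.141 mL/cmH2O.
τ = R × C = 28.0 × 0.07014 L/cmH2O = 1.964 s.
Fraction remaining at end-expiration = e^(−Te/τ) = e^(−1.33/1.964) = 0.508 → 50.8%.

50.8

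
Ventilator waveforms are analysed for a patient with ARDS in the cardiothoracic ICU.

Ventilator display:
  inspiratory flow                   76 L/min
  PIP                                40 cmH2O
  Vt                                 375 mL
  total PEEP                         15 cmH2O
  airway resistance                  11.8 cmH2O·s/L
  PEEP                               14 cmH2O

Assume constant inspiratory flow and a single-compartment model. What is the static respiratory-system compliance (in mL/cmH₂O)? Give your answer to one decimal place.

37.3

Flow: 76 L/min ÷ 60 = 1.2667 L/s.
Total PEEP = 15 cmH2O (set 14 + intrinsic 1); this is the baseline alveolar pressure.
Equation of motion (constant flow): PIP = Vt/C + R·V̇ + PEEP.
Vt/C = PIP − R·V̇ − PEEP = 40 − 11.8×1.2667 − 15 = 40 − 14.947 − 15 = 10.053 cmH2O.
C = Vt / 10.053 = 375 / 10.053 = 37.302 mL/cmH2O.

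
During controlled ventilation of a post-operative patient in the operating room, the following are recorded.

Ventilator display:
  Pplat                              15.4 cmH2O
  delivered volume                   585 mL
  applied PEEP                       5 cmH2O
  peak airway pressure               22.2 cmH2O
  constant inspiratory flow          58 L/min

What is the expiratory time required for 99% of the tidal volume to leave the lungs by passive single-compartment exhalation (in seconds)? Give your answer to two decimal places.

1.82

Flow: 58 L/min ÷ 60 = 0.9667 L/s.
R = (PIP − Pplat)/V̇ = (22.2 − 15.4) / 0.9667 = 6.8/0.9667 = 7.034 cmH2O·s/L.
C = Vt/(Pplat − PEEP) = 585.0 / (15.4 − 5) = 585.0/10.4 = 56.25 mL/cmH2O.
τ = R × C = 7.034 × 0.05625 L/cmH2O = 0.3957 s.
t = −τ·ln(1 − 0.99) = −0.3957·ln(0.01) = 1.822 s.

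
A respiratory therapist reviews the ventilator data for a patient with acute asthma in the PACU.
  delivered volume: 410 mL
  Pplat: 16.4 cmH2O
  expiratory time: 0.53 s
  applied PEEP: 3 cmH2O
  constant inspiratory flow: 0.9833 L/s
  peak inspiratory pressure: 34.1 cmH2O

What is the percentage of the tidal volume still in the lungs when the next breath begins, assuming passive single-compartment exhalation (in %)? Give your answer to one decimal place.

R = (PIP − Pplat)/V̇ = (34.1 − 16.4) / 0.9833 = 17.7/0.9833 = 18.001 cmH2O·s/L.
C = Vt/(Pplat − PEEP) = 410.0 / (16.4 − 3) = 410.0/13.4 = 30.597 mL/cmH2O.
τ = R × C = 18.001 × 0.0306 L/cmH2O = 0.5508 s.
Fraction remaining at end-expiration = e^(−Te/τ) = e^(−0.53/0.5508) = 0.382 → 38.2%.

38.2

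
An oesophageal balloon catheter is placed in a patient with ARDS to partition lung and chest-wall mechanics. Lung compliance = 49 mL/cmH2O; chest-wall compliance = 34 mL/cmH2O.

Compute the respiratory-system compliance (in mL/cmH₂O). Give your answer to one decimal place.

20.1

Lung and chest wall are elastances in series: 1/Crs = 1/CL + 1/Ccw.
1/Crs = 1/49 + 1/34 = 0.04982.
Crs = 20.072 mL/cmH2O.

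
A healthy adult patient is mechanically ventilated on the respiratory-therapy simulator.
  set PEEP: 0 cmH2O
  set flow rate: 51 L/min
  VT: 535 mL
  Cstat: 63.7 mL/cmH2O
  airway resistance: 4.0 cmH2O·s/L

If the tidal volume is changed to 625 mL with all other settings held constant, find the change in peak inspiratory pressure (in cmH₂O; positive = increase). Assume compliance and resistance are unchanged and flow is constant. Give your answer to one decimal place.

1.4

PIP = Vt/C + R·V̇ + PEEP (constant-flow equation of motion).
Only the elastic term changes: ΔPIP = ΔVt / C = (625 − 535) / 63.7 = 1.413 cmH2O.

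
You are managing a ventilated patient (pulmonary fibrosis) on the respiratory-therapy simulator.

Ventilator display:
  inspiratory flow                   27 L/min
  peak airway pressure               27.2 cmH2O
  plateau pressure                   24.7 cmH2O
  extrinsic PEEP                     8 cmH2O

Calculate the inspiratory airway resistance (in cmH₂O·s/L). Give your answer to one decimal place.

Flow: 27 L/min ÷ 60 = 0.45 L/s.
Raw = (PIP − Pplat) / flow = (27.2 − 24.7) / 0.45 = 2.5 / 0.45 = 5.556 cmH2O·s/L.

5.6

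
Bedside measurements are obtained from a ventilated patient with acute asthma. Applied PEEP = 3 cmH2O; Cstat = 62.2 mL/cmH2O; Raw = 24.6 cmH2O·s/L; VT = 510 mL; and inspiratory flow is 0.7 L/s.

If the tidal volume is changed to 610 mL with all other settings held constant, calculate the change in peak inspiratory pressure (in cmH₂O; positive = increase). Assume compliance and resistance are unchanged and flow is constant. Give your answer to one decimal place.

PIP = Vt/C + R·V̇ + PEEP (constant-flow equation of motion).
Only the elastic term changes: ΔPIP = ΔVt / C = (610 − 510) / 62.2 = 1.608 cmH2O.

1.6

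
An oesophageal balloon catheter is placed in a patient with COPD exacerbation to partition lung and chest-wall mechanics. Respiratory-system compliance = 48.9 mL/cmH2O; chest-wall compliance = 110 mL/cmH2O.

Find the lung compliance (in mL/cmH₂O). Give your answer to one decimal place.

1/CL = 1/Crs − 1/Ccw.
1/CL = 1/48.9 − 1/110 = 0.01136.
CL = 88.028 mL/cmH2O.

88.0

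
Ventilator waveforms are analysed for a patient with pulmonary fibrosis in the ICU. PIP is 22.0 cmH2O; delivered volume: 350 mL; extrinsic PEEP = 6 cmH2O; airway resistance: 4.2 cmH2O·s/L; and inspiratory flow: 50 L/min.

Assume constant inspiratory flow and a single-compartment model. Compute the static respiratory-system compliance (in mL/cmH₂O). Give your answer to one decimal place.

28.0

Flow: 50 L/min ÷ 60 = 0.8333 L/s.
Equation of motion (constant flow): PIP = Vt/C + R·V̇ + PEEP.
Vt/C = PIP − R·V̇ − PEEP = 22.0 − 4.2×0.8333 − 6 = 22.0 − 3.5 − 6 = 12.5 cmH2O.
C = Vt / 12.5 = 350 / 12.5 = 28.0 mL/cmH2O.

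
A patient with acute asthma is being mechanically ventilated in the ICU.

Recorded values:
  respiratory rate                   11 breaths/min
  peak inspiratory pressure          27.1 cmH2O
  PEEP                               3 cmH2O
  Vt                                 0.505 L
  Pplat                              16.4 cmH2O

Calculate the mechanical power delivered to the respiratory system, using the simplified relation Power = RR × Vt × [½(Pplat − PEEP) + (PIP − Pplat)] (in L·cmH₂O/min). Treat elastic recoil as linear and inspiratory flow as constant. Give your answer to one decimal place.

Per-breath work = Vt × [½(Pplat−PEEP) + (PIP−Pplat)] = 0.505 × [0.5×13.4 + 10.7] = 0.505 × 17.4 = 8.787 L·cmH2O.
Power = 11 × 8.787 = 96.657 L·cmH2O/min.

96.7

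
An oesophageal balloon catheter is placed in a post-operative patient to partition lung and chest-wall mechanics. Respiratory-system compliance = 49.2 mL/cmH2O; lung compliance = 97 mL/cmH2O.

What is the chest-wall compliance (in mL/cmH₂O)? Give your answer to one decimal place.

99.8

1/Ccw = 1/Crs − 1/CL.
1/Ccw = 1/49.2 − 1/97 = 0.01002.
Ccw = 99.8 mL/cmH2O.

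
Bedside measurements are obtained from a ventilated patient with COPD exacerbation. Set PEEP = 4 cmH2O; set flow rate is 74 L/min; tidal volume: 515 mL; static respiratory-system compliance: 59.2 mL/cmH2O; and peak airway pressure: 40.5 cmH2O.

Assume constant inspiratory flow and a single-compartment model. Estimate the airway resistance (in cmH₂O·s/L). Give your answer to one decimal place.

22.5

Flow: 74 L/min ÷ 60 = 1.2333 L/s.
Equation of motion (constant flow): PIP = Vt/C + R·V̇ + PEEP.
R·V̇ = PIP − Vt/C − PEEP = 40.5 − 515/59.2 − 4 = 40.5 − 8.699 − 4 = 27.801 cmH2O.
R = 27.801 / 1.2333 = 22.542 cmH2O·s/L.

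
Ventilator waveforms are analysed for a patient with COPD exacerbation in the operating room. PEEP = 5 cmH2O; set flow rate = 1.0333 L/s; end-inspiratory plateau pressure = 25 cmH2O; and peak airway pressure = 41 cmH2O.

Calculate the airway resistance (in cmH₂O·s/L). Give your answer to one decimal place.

Raw = (PIP − Pplat) / flow = (41 − 25) / 1.0333 = 16.0 / 1.0333 = 15.484 cmH2O·s/L.

15.5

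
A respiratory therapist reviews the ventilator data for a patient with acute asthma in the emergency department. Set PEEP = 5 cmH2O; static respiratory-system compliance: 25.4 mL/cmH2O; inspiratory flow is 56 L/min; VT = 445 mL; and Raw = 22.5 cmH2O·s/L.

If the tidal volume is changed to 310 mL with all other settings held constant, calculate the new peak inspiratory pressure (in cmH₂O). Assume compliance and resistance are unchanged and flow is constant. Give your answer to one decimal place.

38.2

Flow: 56 L/min ÷ 60 = 0.9333 L/s.
PIP = Vt/C + R·V̇ + PEEP (constant-flow equation of motion).
Only the elastic term changes: ΔPIP = ΔVt / C = (310 − 445) / 25.4 = -5.315 cmH2O.
Original PIP = 445/25.4 + 22.5×0.9333 + 5 = 43.519 cmH2O; new PIP = 43.519 + (-5.315) = 38.204 cmH2O.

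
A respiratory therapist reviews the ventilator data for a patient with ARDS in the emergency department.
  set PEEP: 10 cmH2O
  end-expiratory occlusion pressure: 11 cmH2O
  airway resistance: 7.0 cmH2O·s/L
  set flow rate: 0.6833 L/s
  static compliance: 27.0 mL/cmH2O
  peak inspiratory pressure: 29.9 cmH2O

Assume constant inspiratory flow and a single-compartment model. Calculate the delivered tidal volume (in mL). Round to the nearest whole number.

381

Total PEEP = 11 cmH2O (set 10 + intrinsic 1); this is the baseline alveolar pressure.
Equation of motion (constant flow): PIP = Vt/C + R·V̇ + PEEP.
Vt/C = PIP − R·V̇ − PEEP = 29.9 − 4.783 − 11 = 14.117 cmH2O.
Vt = C × 14.117 = 27.0 × 14.117 = 381.16 mL.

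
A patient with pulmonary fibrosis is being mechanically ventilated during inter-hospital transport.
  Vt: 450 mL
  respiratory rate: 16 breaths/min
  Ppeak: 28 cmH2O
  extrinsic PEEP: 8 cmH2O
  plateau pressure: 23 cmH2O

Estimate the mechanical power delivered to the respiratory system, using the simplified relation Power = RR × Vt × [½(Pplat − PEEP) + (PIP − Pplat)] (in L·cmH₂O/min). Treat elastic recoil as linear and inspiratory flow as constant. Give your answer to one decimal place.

90.0

Per-breath work = Vt × [½(Pplat−PEEP) + (PIP−Pplat)] = 0.450 × [0.5×15.0 + 5.0] = 0.450 × 12.5 = 5.625 L·cmH2O.
Power = 16 × 5.625 = 90.0 L·cmH2O/min.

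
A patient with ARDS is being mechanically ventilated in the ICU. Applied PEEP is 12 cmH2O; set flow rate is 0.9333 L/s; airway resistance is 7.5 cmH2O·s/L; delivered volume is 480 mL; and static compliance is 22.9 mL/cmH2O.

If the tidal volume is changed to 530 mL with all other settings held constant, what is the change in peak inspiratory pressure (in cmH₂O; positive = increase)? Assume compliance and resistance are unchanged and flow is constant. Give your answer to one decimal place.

PIP = Vt/C + R·V̇ + PEEP (constant-flow equation of motion).
Only the elastic term changes: ΔPIP = ΔVt / C = (530 − 480) / 22.9 = 2.183 cmH2O.

2.2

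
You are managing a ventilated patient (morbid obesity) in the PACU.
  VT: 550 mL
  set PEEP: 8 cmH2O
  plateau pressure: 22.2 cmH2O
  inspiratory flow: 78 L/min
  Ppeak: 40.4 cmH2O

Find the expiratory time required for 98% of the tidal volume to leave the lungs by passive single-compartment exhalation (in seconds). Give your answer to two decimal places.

Flow: 78 L/min ÷ 60 = 1.3 L/s.
R = (PIP − Pplat)/V̇ = (40.4 − 22.2) / 1.3 = 18.2/1.3 = 14.0 cmH2O·s/L.
C = Vt/(Pplat − PEEP) = 550.0 / (22.2 − 8) = 550.0/14.2 = 38.732 mL/cmH2O.
τ = R × C = 14.0 × 0.03873 L/cmH2O = 0.5422 s.
t = −τ·ln(1 − 0.98) = −0.5422·ln(0.02) = 2.121 s.

2.12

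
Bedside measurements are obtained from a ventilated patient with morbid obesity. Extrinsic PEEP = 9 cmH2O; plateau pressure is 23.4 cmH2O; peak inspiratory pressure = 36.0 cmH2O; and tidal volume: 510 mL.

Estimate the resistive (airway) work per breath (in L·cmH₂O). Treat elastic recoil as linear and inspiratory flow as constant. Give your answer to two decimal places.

6.43

With constant inspiratory flow the resistive pressure is constant at PIP − Pplat = 36.0 − 23.4 = 12.6 cmH2O, so resistive work = 12.6 × 0.510 = 6.426 L·cmH2O.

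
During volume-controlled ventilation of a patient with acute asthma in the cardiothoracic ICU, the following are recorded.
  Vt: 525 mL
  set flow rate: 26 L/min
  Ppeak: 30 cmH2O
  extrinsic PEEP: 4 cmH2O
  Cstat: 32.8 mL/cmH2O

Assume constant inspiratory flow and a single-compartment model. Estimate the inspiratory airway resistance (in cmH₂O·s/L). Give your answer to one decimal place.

23.1

Flow: 26 L/min ÷ 60 = 0.4333 L/s.
Equation of motion (constant flow): PIP = Vt/C + R·V̇ + PEEP.
R·V̇ = PIP − Vt/C − PEEP = 30 − 525/32.8 − 4 = 30 − 16.006 − 4 = 9.994 cmH2O.
R = 9.994 / 0.4333 = 23.065 cmH2O·s/L.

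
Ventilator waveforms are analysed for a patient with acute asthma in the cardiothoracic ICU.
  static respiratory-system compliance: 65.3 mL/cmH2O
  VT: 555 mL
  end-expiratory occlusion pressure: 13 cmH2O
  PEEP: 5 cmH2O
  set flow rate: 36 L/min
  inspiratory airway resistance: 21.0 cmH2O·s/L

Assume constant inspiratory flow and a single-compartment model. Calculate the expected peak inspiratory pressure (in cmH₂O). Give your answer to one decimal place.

Flow: 36 L/min ÷ 60 = 0.6 L/s.
Total PEEP = 13 cmH2O (set 5 + intrinsic 8); this is the baseline alveolar pressure.
Equation of motion (constant flow): PIP = Vt/C + R·V̇ + PEEP.
PIP = 555/65.3 + 21.0×0.6 + 13 = 8.499 + 12.6 + 13 = 34.099 cmH2O.

34.1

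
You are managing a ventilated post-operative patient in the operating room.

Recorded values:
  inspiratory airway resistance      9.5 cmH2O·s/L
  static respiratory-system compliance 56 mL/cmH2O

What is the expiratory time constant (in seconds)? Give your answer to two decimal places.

τ = R × C = 9.5 × 56 mL/cmH2O = 9.5 × 0.056 L/cmH2O = 0.532 s.

0.53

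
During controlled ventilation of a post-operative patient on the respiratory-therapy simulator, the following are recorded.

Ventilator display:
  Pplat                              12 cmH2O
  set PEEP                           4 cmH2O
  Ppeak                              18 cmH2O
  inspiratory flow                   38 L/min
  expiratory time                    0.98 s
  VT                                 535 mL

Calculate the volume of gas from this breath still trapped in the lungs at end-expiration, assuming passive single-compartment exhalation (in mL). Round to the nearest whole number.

114

Flow: 38 L/min ÷ 60 = 0.6333 L/s.
R = (PIP − Pplat)/V̇ = (18 − 12) / 0.6333 = 6.0/0.6333 = 9.474 cmH2O·s/L.
C = Vt/(Pplat − PEEP) = 535.0 / (12 − 4) = 535.0/8.0 = 66.875 mL/cmH2O.
τ = R × C = 9.474 × 0.06688 L/cmH2O = 0.6336 s.
Fraction remaining = e^(−Te/τ) = e^(−0.98/0.6336) = 0.2129.
Trapped volume = 535.0 × 0.2129 = 113.9 mL.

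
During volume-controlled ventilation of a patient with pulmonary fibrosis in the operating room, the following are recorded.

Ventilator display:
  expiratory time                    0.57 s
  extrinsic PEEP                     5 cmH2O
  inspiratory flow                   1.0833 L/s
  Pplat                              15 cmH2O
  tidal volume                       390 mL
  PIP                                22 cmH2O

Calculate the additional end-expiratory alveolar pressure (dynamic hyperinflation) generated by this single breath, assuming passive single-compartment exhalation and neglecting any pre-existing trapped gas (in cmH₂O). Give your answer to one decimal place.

1.0

R = (PIP − Pplat)/V̇ = (22 − 15) / 1.0833 = 7.0/1.0833 = 6.462 cmH2O·s/L.
C = Vt/(Pplat − PEEP) = 390.0 / (15 − 5) = 390.0/10.0 = 39.0 mL/cmH2O.
τ = R × C = 6.462 × 0.039 L/cmH2O = 0.252 s.
Fraction remaining = e^(−Te/τ) = e^(−0.57/0.252) = 0.1042; trapped volume = 390.0 × 0.1042 = 40.638 mL.
Additional alveolar pressure from trapping ≈ V_trapped / C = 40.638 / 39.0 = 1.042 cmH2O.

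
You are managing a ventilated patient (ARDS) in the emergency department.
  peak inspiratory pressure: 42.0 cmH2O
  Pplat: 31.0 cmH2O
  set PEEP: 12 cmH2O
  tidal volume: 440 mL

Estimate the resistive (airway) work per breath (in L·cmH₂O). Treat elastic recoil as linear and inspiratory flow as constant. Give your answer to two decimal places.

With constant inspiratory flow the resistive pressure is constant at PIP − Pplat = 42.0 − 31.0 = 11.0 cmH2O, so resistive work = 11.0 × 0.440 = 4.84 L·cmH2O.

4.84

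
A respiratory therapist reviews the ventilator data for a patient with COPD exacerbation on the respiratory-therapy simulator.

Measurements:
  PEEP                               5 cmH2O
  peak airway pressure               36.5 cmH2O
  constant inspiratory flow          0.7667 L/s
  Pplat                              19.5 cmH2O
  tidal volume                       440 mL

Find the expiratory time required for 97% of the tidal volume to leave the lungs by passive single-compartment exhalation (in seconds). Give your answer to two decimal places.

R = (PIP − Pplat)/V̇ = (36.5 − 19.5) / 0.7667 = 17.0/0.7667 = 22.173 cmH2O·s/L.
C = Vt/(Pplat − PEEP) = 440.0 / (19.5 − 5) = 440.0/14.5 = 30.345 mL/cmH2O.
τ = R × C = 22.173 × 0.03035 L/cmH2O = 0.673 s.
t = −τ·ln(1 − 0.97) = −0.673·ln(0.03) = 2.36 s.

2.36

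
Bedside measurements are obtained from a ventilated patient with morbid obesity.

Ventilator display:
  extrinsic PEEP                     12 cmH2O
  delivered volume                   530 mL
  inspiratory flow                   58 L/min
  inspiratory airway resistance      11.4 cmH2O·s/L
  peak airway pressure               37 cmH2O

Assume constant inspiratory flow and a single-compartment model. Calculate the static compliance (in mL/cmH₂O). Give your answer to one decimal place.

Flow: 58 L/min ÷ 60 = 0.9667 L/s.
Equation of motion (constant flow): PIP = Vt/C + R·V̇ + PEEP.
Vt/C = PIP − R·V̇ − PEEP = 37 − 11.4×0.9667 − 12 = 37 − 11.02 − 12 = 13.98 cmH2O.
C = Vt / 13.98 = 530 / 13.98 = 37.911 mL/cmH2O.

37.9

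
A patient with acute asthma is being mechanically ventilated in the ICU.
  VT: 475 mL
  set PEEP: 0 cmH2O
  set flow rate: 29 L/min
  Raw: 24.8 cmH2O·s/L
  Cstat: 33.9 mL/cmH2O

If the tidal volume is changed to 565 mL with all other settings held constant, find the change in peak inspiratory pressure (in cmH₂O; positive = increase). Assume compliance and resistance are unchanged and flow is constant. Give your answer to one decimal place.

2.7

PIP = Vt/C + R·V̇ + PEEP (constant-flow equation of motion).
Only the elastic term changes: ΔPIP = ΔVt / C = (565 − 475) / 33.9 = 2.655 cmH2O.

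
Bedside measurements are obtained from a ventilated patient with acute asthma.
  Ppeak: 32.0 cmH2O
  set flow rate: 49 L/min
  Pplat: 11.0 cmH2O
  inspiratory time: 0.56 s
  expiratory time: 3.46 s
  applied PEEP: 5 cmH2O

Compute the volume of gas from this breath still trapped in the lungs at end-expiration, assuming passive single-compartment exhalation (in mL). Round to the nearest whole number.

78

Flow: 49 L/min ÷ 60 = 0.8167 L/s.
Vt = flow × Ti = 0.8167 L/s × 0.56 s × 1000 mL/L = 457.35 mL.
R = (PIP − Pplat)/V̇ = (32.0 − 11.0) / 0.8167 = 21.0/0.8167 = 25.713 cmH2O·s/L.
C = Vt/(Pplat − PEEP) = 457.35 / (11.0 − 5) = 457.35/6.0 = 76.225 mL/cmH2O.
τ = R × C = 25.713 × 0.07623 L/cmH2O = 1.96 s.
Fraction remaining = e^(−Te/τ) = e^(−3.46/1.96) = 0.1711.
Trapped volume = 457.35 × 0.1711 = 78.253 mL.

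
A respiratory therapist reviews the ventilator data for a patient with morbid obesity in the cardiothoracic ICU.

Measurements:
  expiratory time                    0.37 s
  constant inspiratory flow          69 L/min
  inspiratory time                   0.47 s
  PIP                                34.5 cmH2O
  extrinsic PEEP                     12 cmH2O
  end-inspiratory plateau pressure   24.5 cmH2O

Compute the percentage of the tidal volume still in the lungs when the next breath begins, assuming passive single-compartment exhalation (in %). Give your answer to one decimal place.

Flow: 69 L/min ÷ 60 = 1.15 L/s.
Vt = flow × Ti = 1.15 L/s × 0.47 s × 1000 mL/L = 540.5 mL.
R = (PIP − Pplat)/V̇ = (34.5 − 24.5) / 1.15 = 10.0/1.15 = 8.696 cmH2O·s/L.
C = Vt/(Pplat − PEEP) = 540.5 / (24.5 − 12) = 540.5/12.5 = 43.24 mL/cmH2O.
τ = R × C = 8.696 × 0.04324 L/cmH2O = 0.376 s.
Fraction remaining at end-expiration = e^(−Te/τ) = e^(−0.37/0.376) = 0.3738 → 37.38%.

37.4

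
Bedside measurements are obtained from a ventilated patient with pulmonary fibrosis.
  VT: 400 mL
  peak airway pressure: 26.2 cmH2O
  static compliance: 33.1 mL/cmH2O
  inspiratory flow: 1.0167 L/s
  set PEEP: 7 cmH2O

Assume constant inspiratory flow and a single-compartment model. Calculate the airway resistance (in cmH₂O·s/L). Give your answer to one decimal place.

7.0

Equation of motion (constant flow): PIP = Vt/C + R·V̇ + PEEP.
R·V̇ = PIP − Vt/C − PEEP = 26.2 − 400/33.1 − 7 = 26.2 − 12.085 − 7 = 7.115 cmH2O.
R = 7.115 / 1.0167 = 6.998 cmH2O·s/L.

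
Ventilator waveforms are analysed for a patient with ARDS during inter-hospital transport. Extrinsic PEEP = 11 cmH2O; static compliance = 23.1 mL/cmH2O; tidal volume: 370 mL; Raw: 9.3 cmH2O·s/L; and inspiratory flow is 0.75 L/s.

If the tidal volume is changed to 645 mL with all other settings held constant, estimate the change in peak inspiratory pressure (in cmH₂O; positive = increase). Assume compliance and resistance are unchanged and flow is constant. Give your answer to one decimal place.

11.9

PIP = Vt/C + R·V̇ + PEEP (constant-flow equation of motion).
Only the elastic term changes: ΔPIP = ΔVt / C = (645 − 370) / 23.1 = 11.905 cmH2O.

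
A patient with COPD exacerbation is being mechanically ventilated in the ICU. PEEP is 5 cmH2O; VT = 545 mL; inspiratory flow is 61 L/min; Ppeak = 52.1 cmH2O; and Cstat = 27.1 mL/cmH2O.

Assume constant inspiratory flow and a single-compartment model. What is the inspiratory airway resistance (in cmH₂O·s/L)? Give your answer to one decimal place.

26.5

Flow: 61 L/min ÷ 60 = 1.0167 L/s.
Equation of motion (constant flow): PIP = Vt/C + R·V̇ + PEEP.
R·V̇ = PIP − Vt/C − PEEP = 52.1 − 545/27.1 − 5 = 52.1 − 20.111 − 5 = 26.989 cmH2O.
R = 26.989 / 1.0167 = 26.546 cmH2O·s/L.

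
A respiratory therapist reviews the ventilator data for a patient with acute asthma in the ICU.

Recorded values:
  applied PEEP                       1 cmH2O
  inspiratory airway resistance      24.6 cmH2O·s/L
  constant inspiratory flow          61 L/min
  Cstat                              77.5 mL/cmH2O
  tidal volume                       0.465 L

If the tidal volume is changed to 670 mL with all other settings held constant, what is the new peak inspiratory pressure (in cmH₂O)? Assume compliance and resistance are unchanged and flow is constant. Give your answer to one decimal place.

Flow: 61 L/min ÷ 60 = 1.0167 L/s.
PIP = Vt/C + R·V̇ + PEEP (constant-flow equation of motion).
Only the elastic term changes: ΔPIP = ΔVt / C = (670 − 465) / 77.5 = 2.645 cmH2O.
Original PIP = 465/77.5 + 24.6×1.0167 + 1 = 32.011 cmH2O; new PIP = 32.011 + (2.645) = 34.656 cmH2O.

34.7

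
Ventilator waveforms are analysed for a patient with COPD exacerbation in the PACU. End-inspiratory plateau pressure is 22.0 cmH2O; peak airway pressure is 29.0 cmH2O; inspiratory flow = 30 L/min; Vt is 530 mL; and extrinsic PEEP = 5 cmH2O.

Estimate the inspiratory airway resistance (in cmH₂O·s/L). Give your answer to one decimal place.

Flow: 30 L/min ÷ 60 = 0.5 L/s.
Raw = (PIP − Pplat) / flow = (29.0 − 22.0) / 0.5 = 7.0 / 0.5 = 14.0 cmH2O·s/L.

14.0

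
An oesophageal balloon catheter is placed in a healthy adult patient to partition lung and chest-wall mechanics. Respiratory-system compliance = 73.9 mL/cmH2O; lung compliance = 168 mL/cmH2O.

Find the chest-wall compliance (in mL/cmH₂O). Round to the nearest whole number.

132

1/Ccw = 1/Crs − 1/CL.
1/Ccw = 1/73.9 − 1/168 = 0.007579.
Ccw = 131.94 mL/cmH2O.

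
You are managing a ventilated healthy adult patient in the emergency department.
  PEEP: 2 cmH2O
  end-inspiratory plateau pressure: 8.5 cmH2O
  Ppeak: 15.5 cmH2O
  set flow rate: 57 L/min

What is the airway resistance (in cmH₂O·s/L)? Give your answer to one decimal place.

Flow: 57 L/min ÷ 60 = 0.95 L/s.
Raw = (PIP − Pplat) / flow = (15.5 − 8.5) / 0.95 = 7.0 / 0.95 = 7.368 cmH2O·s/L.

7.4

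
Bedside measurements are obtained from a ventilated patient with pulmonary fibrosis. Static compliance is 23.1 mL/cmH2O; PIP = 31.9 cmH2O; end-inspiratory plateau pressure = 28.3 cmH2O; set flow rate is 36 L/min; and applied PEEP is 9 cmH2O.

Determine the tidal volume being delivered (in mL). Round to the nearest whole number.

446

Vt = Cstat × (Pplat − PEEP) = 23.1 × (28.3 − 9) = 23.1 × 19.3 = 445.83 mL.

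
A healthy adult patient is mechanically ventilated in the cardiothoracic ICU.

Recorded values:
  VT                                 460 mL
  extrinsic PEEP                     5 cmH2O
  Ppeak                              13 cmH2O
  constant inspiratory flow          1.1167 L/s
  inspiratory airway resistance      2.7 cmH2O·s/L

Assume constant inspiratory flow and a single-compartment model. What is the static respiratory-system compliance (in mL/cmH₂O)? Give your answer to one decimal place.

Equation of motion (constant flow): PIP = Vt/C + R·V̇ + PEEP.
Vt/C = PIP − R·V̇ − PEEP = 13 − 2.7×1.1167 − 5 = 13 − 3.015 − 5 = 4.985 cmH2O.
C = Vt / 4.985 = 460 / 4.985 = 92.277 mL/cmH2O.

92.3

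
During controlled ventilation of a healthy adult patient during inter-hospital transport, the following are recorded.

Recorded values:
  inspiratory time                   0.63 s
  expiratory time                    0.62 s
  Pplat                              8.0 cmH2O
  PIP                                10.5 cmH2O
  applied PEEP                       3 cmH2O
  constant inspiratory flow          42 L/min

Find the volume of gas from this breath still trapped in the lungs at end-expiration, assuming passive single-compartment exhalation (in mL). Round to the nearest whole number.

Flow: 42 L/min ÷ 60 = 0.7 L/s.
Vt = flow × Ti = 0.7 L/s × 0.63 s × 1000 mL/L = 441.0 mL.
R = (PIP − Pplat)/V̇ = (10.5 − 8.0) / 0.7 = 2.5/0.7 = 3.571 cmH2O·s/L.
C = Vt/(Pplat − PEEP) = 441.0 / (8.0 − 3) = 441.0/5.0 = 88.2 mL/cmH2O.
τ = R × C = 3.571 × 0.0882 L/cmH2O = 0.315 s.
Fraction remaining = e^(−Te/τ) = e^(−0.62/0.315) = 0.1397.
Trapped volume = 441.0 × 0.1397 = 61.608 mL.

62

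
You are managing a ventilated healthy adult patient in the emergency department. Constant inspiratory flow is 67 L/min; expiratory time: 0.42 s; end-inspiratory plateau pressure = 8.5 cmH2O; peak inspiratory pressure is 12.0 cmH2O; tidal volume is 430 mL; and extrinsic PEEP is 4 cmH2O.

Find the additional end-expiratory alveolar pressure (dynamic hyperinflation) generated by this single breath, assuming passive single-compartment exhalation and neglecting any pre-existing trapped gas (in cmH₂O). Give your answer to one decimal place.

Flow: 67 L/min ÷ 60 = 1.1167 L/s.
R = (PIP − Pplat)/V̇ = (12.0 − 8.5) / 1.1167 = 3.5/1.1167 = 3.134 cmH2O·s/L.
C = Vt/(Pplat − PEEP) = 430.0 / (8.5 − 4) = 430.0/4.5 = 95.556 mL/cmH2O.
τ = R × C = 3.134 × 0.09556 L/cmH2O = 0.2995 s.
Fraction remaining = e^(−Te/τ) = e^(−0.42/0.2995) = 0.246; trapped volume = 430.0 × 0.246 = 105.78 mL.
Additional alveolar pressure from trapping ≈ V_trapped / C = 105.78 / 95.556 = 1.107 cmH2O.

1.1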